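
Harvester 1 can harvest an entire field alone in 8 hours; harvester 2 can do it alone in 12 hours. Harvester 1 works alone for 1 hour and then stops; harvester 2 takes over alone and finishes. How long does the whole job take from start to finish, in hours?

In 1 hour harvester 1 does 1/8 of the job, leaving 7/8.
Harvester 2 works at 1/12 per hour, so finishing takes 7/8 ÷ 1/12 = 21/2 hours.
Total time = 1 + 21/2 = 23/2 hours.

23/2 hours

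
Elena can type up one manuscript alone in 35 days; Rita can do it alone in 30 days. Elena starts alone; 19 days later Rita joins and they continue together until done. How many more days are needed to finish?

In 19 days Elena does 19/35 of the job, leaving 16/35.
Elena and Rita together work at 13/210 per day, so finishing takes 16/35 ÷ 13/210 = 96/13 days.

96/13 days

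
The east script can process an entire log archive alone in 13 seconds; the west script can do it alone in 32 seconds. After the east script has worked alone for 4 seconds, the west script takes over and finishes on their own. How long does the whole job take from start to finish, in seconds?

In 4 seconds the east script does 4/13 of the job, leaving 9/13.
The west script works at 1/32 per second, so finishing takes 9/13 ÷ 1/32 = 288/13 seconds.
Total time = 4 + 288/13 = 340/13 seconds.

340/13 seconds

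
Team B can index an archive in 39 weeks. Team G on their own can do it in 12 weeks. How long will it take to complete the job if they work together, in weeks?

With two workers the combined time is the product over the sum: 39·12/(39+12) = 468/51 = 156/17 weeks.

156/17 weeks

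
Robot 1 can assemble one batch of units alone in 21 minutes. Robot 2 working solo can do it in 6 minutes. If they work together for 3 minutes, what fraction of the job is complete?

9/14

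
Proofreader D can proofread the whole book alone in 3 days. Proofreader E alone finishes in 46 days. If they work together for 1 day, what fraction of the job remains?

Combined rate: 1/3 + 1/46 = (46 + 3)/138 = 49/138 per day.
In 1 day they complete 1·49/138 = 49/138 of the job.
So 89/138 remains.

89/138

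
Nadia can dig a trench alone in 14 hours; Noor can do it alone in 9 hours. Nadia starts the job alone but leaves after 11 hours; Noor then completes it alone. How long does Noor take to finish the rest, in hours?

27/14 hours

In 11 hours Nadia does 11/14 of the job, leaving 3/14.
Noor works at 1/9 per hour, so finishing takes 3/14 ÷ 1/9 = 27/14 hours.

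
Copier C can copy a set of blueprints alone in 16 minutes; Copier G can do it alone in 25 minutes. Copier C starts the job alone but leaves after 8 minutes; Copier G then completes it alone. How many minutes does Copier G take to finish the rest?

In 8 minutes Copier C does 8/16 = 1/2 of the job, leaving 1/2.
Copier G works at 1/25 per minute, so finishing takes 1/2 ÷ 1/25 = 25/2 minutes.

25/2 minutes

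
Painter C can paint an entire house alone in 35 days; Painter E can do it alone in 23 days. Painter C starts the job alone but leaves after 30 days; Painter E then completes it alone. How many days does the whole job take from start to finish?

233/7 days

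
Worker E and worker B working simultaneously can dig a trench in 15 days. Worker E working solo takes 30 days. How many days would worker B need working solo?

30 days

Combined rate is 1/15 per day.
Known contribution: 1/30 per day.
So worker B's rate is 1/15 − 1/30 = 1/30, meaning 30 days alone.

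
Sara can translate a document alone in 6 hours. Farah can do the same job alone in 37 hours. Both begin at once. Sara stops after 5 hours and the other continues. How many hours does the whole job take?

In the first 5 hours the combined rate is 43/222, so 215/222 of the job is done, leaving 7/222.
After Sara leaves the rate is 1/37 per hour; the remaining 7/222 takes 7/6 hours.
Total = 5 + 7/6 = 37/6 hours.

37/6 hours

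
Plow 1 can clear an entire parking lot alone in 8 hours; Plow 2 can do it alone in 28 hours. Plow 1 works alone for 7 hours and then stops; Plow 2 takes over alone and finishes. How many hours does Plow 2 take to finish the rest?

In 7 hours Plow 1 does 7/8 of the job, leaving 1/8.
Plow 2 works at 1/28 per hour, so finishing takes 1/8 ÷ 1/28 = 7/2 hours.

7/2 hours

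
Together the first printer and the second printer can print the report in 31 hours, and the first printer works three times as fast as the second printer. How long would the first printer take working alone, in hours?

Let the second printer's rate be r; then the first printer's rate is 3r, so together (3 + 1)r = 4r = 1/31.
Thus r = 1/124 per hour.
The second printer alone: 124 hours; the first printer alone: 124/3 hours.

124/3 hours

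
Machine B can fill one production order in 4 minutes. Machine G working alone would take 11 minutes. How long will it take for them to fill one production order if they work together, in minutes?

With two workers the combined time is the product over the sum: 4·11/(4+11) = 44/15 minutes.

44/15 minutes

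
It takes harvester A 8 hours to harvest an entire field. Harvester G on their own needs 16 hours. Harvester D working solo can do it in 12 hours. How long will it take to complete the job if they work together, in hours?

48/13 hours

Combined rate: 1/8 + 1/16 + 1/12 = (6 + 3 + 4)/48 = 13/48 per hour.
Time = 1 ÷ (13/48) = 48/13 hours.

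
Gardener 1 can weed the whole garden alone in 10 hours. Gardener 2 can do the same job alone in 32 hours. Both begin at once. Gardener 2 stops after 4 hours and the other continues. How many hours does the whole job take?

35/4 hours

In the first 4 hours the combined rate is 21/160, so 21/40 of the job is done, leaving 19/40.
After gardener 2 leaves the rate is 1/10 per hour; the remaining 19/40 takes 19/4 hours.
Total = 4 + 19/4 = 35/4 hours.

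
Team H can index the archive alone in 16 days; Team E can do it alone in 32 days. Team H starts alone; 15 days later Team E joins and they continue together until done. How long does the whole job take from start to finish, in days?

In 15 days Team H does 15/16 of the job, leaving 1/16.
Team H and Team E together work at 3/32 per day, so finishing takes 1/16 ÷ 3/32 = 2/3 days.
Total time = 15 + 2/3 = 47/3 days.

47/3 days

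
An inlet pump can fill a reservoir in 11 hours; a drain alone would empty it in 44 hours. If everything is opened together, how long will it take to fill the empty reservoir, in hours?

44/3 hours

Net rate = 1/11 − 1/44 = (4 − 1)/44 = 3/44 per hour.
Filling time = 1 ÷ (3/44) = 44/3 hours.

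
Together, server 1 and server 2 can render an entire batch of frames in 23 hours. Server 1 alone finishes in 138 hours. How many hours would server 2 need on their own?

Combined rate is 1/23 per hour.
Known contribution: 1/138 per hour.
So server 2's rate is 1/23 − 1/138 = 5/138, meaning 138/5 hours alone.

138/5 hours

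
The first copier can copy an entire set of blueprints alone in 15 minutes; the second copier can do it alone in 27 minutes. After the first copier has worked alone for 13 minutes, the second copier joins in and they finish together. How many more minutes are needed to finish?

In 13 minutes the first copier does 13/15 of the job, leaving 2/15.
The first copier and the second copier together work at 14/135 per minute, so finishing takes 2/15 ÷ 14/135 = 9/7 minutes.

9/7 minutes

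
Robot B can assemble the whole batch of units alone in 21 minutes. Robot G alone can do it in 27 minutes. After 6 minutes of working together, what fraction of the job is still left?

Combined rate: 1/21 + 1/27 = (9 + 7)/189 = 16/189 per minute.
In 6 minutes they complete 6·16/189 = 32/63 of the job.
So 31/63 remains.

31/63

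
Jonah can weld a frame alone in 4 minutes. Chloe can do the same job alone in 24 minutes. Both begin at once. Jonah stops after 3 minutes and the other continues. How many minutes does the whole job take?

6 minutes

In the first 3 minutes the combined rate is 7/24, so 7/8 of the job is done, leaving 1/8.
After Jonah leaves the rate is 1/24 per minute; the remaining 1/8 takes 3 minutes.
Total = 3 + 3 = 6 minutes.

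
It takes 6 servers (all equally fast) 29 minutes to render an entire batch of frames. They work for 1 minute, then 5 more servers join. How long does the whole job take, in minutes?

One server does 1/174 of the job per minute.
After 1 minute with 6 servers, 1/29 is done (28/29 left).
With 11 servers the rate is 11/174, so the rest takes 28/29 ÷ 11/174 = 168/11 minutes.
Total = 1 + 168/11 = 179/11 minutes.

179/11 minutes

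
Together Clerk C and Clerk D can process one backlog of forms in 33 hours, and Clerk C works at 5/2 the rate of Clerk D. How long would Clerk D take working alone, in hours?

Let Clerk D's rate be r; then Clerk C's rate is (5/2)r, so together (5/2 + 1)r = (7/2)r = 1/33.
Thus r = 2/231 per hour.
Clerk D alone: 231/2 hours; Clerk C alone: 231/5 hours.

231/2 hours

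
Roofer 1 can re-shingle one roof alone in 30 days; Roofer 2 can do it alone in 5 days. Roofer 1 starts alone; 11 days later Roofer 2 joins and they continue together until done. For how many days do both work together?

19/7 days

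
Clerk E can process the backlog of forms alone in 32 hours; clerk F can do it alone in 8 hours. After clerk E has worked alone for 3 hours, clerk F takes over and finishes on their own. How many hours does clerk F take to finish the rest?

In 3 hours clerk E does 3/32 of the job, leaving 29/32.
Clerk F works at 1/8 per hour, so finishing takes 29/32 ÷ 1/8 = 29/4 hours.

29/4 hours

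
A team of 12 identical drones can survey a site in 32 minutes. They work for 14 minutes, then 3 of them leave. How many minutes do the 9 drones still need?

24 minutes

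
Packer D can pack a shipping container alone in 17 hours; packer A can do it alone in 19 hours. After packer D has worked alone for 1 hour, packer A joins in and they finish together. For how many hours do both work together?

76/9 hours

In 1 hour packer D does 1/17 of the job, leaving 16/17.
Packer D and packer A together work at 36/323 per hour, so finishing takes 16/17 ÷ 36/323 = 76/9 hours.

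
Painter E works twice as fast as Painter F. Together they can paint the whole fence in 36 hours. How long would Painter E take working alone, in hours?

Let Painter F's rate be r; then Painter E's rate is 2r, so together (2 + 1)r = 3r = 1/36.
Thus r = 1/108 per hour.
Painter F alone: 108 hours; Painter E alone: 54 hours.

54 hours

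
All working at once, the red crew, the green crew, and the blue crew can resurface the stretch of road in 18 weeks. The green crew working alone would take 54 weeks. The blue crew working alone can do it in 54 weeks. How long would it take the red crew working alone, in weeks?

54 weeks

Combined rate is 1/18 per week.
Known contribution: 1/54 + 1/54 = (1 + 1)/54 = 2/54 = 1/27 per week.
So the red crew's rate is 1/18 − 1/27 = 1/54, meaning 54 weeks alone.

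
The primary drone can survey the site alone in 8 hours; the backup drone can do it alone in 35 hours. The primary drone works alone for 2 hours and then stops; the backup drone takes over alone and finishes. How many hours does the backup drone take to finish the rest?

In 2 hours the primary drone does 2/8 = 1/4 of the job, leaving 3/4.
The backup drone works at 1/35 per hour, so finishing takes 3/4 ÷ 1/35 = 105/4 hours.

105/4 hours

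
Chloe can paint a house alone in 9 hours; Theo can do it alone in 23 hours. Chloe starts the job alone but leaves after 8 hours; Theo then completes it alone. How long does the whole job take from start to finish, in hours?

95/9 hours

In 8 hours Chloe does 8/9 of the job, leaving 1/9.
Theo works at 1/23 per hour, so finishing takes 1/9 ÷ 1/23 = 23/9 hours.
Total time = 8 + 23/9 = 95/9 hours.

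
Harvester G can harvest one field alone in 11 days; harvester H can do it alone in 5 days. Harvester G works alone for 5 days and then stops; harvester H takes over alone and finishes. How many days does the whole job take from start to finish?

In 5 days harvester G does 5/11 of the job, leaving 6/11.
Harvester H works at 1/5 per day, so finishing takes 6/11 ÷ 1/5 = 30/11 days.
Total time = 5 + 30/11 = 85/11 days.

85/11 days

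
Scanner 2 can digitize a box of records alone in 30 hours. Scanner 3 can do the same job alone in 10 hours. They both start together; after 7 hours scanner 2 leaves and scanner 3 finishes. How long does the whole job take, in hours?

In the first 7 hours the combined rate is 2/15, so 14/15 of the job is done, leaving 1/15.
After scanner 2 leaves the rate is 1/10 per hour; the remaining 1/15 takes 2/3 hours.
Total = 7 + 2/3 = 23/3 hours.

23/3 hours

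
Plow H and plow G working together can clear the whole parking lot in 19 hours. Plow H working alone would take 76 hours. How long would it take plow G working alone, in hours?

Combined rate is 1/19 per hour.
Known contribution: 1/76 per hour.
So plow G's rate is 1/19 − 1/76 = 3/76, meaning 76/3 hours alone.

76/3 hours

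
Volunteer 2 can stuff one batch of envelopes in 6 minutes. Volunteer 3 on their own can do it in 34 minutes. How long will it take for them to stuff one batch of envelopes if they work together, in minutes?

51/10 minutes

Combined rate: 1/6 + 1/34 = (17 + 3)/102 = 20/102 = 10/51 per minute.
Time = 1 ÷ (10/51) = 51/10 minutes.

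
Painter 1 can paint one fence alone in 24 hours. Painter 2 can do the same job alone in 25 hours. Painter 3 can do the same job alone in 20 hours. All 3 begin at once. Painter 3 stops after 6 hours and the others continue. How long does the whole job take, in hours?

60/7 hours

In the first 6 hours the combined rate is 79/600, so 79/100 of the job is done, leaving 21/100.
After Painter 3 leaves the rate is 49/600 per hour; the remaining 21/100 takes 18/7 hours.
Total = 6 + 18/7 = 60/7 hours.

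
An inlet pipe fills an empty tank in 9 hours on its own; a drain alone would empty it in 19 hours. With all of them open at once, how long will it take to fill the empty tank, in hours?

171/10 hours

Net rate = 1/9 − 1/19 = (19 − 9)/171 = 10/171 per hour.
Filling time = 1 ÷ (10/171) = 171/10 hours.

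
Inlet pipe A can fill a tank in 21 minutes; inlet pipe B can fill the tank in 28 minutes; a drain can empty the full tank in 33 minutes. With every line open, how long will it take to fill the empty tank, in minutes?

132/7 minutes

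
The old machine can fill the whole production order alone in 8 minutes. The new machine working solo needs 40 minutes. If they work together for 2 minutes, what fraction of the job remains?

7/10

Combined rate: 1/8 + 1/40 = (5 + 1)/40 = 6/40 = 3/20 per minute.
In 2 minutes they complete 2·3/20 = 3/10 of the job.
So 7/10 remains.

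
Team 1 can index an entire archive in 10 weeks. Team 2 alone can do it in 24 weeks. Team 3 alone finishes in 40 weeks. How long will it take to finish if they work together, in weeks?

6 weeks

Combined rate: 1/10 + 1/24 + 1/40 = (12 + 5 + 3)/120 = 20/120 = 1/6 per week.
Time = 1 ÷ (1/6) = 6 weeks.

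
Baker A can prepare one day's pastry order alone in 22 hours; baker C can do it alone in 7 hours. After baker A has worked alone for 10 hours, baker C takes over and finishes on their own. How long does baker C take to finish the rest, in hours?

42/11 hours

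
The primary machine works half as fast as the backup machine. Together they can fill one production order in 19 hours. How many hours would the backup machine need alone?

57/2 hours

Let the backup machine's rate be r; then the primary machine's rate is (1/2)r, so together (1/2 + 1)r = (3/2)r = 1/19.
Thus r = 2/57 per hour.
The backup machine alone: 57/2 hours; the primary machine alone: 57 hours.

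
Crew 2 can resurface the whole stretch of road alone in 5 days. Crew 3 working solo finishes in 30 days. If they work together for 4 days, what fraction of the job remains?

1/15

Combined rate: 1/5 + 1/30 = (6 + 1)/30 = 7/30 per day.
In 4 days they complete 4·7/30 = 14/15 of the job.
So 1/15 remains.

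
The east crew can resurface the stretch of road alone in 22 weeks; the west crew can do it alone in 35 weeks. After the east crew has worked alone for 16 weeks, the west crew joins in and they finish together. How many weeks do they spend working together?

70/19 weeks

In 16 weeks the east crew does 16/22 = 8/11 of the job, leaving 3/11.
The east crew and the west crew together work at 57/770 per week, so finishing takes 3/11 ÷ 57/770 = 70/19 weeks.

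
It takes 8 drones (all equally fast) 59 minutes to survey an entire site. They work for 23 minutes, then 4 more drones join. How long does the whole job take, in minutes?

One drone does 1/472 of the job per minute.
After 23 minutes with 8 drones, 23/59 is done (36/59 left).
With 12 drones the rate is 12/472 = 3/118, so the rest takes 36/59 ÷ 3/118 = 24 minutes.
Total = 23 + 24 = 47 minutes.

47 minutes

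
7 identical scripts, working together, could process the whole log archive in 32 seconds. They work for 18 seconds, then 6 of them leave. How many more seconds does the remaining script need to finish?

One script does 1/224 of the job per second.
After 18 seconds with 7 scripts, 9/16 is done (7/16 left).
With 1 script the rate is 1/224, so the rest takes 7/16 ÷ 1/224 = 98 seconds.

98 seconds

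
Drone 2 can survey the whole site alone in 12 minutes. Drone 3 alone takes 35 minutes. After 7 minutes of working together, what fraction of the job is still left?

13/60

Combined rate: 1/12 + 1/35 = (35 + 12)/420 = 47/420 per minute.
In 7 minutes they complete 7·47/420 = 47/60 of the job.
So 13/60 remains.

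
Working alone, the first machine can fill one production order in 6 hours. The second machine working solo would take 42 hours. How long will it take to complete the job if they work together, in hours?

Combined rate: 1/6 + 1/42 = (7 + 1)/42 = 8/42 = 4/21 per hour.
Time = 1 ÷ (4/21) = 21/4 hours.

21/4 hours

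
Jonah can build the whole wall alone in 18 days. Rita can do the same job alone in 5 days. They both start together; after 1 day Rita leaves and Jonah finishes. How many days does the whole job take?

In the first 1 day the combined rate is 23/90, so 23/90 of the job is done, leaving 67/90.
After Rita leaves the rate is 1/18 per day; the remaining 67/90 takes 67/5 days.
Total = 1 + 67/5 = 72/5 days.

72/5 days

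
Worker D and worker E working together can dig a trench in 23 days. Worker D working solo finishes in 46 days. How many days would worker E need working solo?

Combined rate is 1/23 per day.
Known contribution: 1/46 per day.
So worker E's rate is 1/23 − 1/46 = 1/46, meaning 46 days alone.

46 days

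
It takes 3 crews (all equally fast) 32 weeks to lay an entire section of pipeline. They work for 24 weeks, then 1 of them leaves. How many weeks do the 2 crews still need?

One crew does 1/96 of the job per week.
After 24 weeks with 3 crews, 3/4 is done (1/4 left).
With 2 crews the rate is 2/96 = 1/48, so the rest takes 1/4 ÷ 1/48 = 12 weeks.

12 weeks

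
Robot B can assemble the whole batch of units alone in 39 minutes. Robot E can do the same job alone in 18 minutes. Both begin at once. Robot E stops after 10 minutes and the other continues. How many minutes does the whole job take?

In the first 10 minutes the combined rate is 19/234, so 95/117 of the job is done, leaving 22/117.
After robot E leaves the rate is 1/39 per minute; the remaining 22/117 takes 22/3 minutes.
Total = 10 + 22/3 = 52/3 minutes.

52/3 minutes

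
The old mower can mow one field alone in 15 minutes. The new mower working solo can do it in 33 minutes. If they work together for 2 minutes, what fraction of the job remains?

133/165

Combined rate: 1/15 + 1/33 = (11 + 5)/165 = 16/165 per minute.
In 2 minutes they complete 2·16/165 = 32/165 of the job.
So 133/165 remains.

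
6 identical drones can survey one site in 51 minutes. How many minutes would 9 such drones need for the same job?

34 minutes

Total work is 6·51 = 306 drone-minutes.
With 9 drones: 306/9 = 34 minutes.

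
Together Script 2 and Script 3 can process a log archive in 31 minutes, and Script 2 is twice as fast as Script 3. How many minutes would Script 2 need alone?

Let Script 3's rate be r; then Script 2's rate is 2r, so together (2 + 1)r = 3r = 1/31.
Thus r = 1/93 per minute.
Script 3 alone: 93 minutes; Script 2 alone: 93/2 minutes.

93/2 minutes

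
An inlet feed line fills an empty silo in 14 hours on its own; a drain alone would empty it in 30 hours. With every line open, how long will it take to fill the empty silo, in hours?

105/4 hours

Net rate = 1/14 − 1/30 = (15 − 7)/210 = 8/210 = 4/105 per hour.
Filling time = 1 ÷ (4/105) = 105/4 hours.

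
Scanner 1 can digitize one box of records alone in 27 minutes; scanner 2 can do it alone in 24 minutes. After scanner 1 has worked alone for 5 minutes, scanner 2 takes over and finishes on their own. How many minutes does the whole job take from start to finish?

221/9 minutes

In 5 minutes scanner 1 does 5/27 of the job, leaving 22/27.
Scanner 2 works at 1/24 per minute, so finishing takes 22/27 ÷ 1/24 = 176/9 minutes.
Total time = 5 + 176/9 = 221/9 minutes.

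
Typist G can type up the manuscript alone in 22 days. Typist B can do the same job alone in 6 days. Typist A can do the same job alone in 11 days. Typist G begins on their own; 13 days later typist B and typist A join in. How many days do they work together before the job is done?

In the first 13 days typist G alone does 13/22 of the job, leaving 9/22.
Once everyone is working, combined rate: 1/22 + 1/6 + 1/11 = (3 + 11 + 6)/66 = 20/66 = 10/33 per day.
Remaining 9/22 at 10/33 per day takes 27/20 days.

27/20 days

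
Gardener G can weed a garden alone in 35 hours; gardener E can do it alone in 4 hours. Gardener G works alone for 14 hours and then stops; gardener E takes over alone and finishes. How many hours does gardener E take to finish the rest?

In 14 hours gardener G does 14/35 = 2/5 of the job, leaving 3/5.
Gardener E works at 1/4 per hour, so finishing takes 3/5 ÷ 1/4 = 12/5 hours.

12/5 hours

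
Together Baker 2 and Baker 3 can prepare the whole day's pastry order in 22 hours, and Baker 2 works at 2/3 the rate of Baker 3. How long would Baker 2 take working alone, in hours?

55 hours

Let Baker 3's rate be r; then Baker 2's rate is (2/3)r, so together (2/3 + 1)r = (5/3)r = 1/22.
Thus r = 3/110 per hour.
Baker 3 alone: 110/3 hours; Baker 2 alone: 55 hours.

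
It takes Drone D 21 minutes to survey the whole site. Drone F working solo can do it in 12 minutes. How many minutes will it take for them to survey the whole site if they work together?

84/11 minutes

With two workers the combined time is the product over the sum: 21·12/(21+12) = 252/33 = 84/11 minutes.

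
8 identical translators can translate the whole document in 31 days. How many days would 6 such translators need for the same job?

124/3 days

Total work is 8·31 = 248 translator-days.
With 6 translators: 248/6 = 124/3 days.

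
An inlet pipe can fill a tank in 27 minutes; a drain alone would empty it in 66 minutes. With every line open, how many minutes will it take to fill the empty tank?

Net rate = 1/27 − 1/66 = (22 − 9)/594 = 13/594 per minute.
Filling time = 1 ÷ (13/594) = 594/13 minutes.

594/13 minutes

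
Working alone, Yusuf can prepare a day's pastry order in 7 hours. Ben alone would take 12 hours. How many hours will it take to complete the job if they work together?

Combined rate: 1/7 + 1/12 = (12 + 7)/84 = 19/84 per hour.
Time = 1 ÷ (19/84) = 84/19 hours.

84/19 hours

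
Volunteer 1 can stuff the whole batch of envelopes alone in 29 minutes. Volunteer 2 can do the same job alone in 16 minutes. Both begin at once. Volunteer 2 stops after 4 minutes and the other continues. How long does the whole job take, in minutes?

87/4 minutes

In the first 4 minutes the combined rate is 45/464, so 45/116 of the job is done, leaving 71/116.
After volunteer 2 leaves the rate is 1/29 per minute; the remaining 71/116 takes 71/4 minutes.
Total = 4 + 71/4 = 87/4 minutes.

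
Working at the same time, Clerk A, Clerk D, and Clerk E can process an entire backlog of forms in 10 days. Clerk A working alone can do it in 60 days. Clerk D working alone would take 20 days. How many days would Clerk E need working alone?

Combined rate is 1/10 per day.
Known contribution: 1/60 + 1/20 = (1 + 3)/60 = 4/60 = 1/15 per day.
So Clerk E's rate is 1/10 − 1/15 = 1/30, meaning 30 days alone.

30 days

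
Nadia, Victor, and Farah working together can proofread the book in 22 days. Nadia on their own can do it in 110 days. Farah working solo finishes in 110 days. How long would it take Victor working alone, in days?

110/3 days

Combined rate is 1/22 per day.
Known contribution: 1/110 + 1/110 = (1 + 1)/110 = 2/110 = 1/55 per day.
So Victor's rate is 1/22 − 1/55 = 3/110, meaning 110/3 days alone.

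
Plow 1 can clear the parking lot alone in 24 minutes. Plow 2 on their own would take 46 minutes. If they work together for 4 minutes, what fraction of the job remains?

103/138

Combined rate: 1/24 + 1/46 = (23 + 12)/552 = 35/552 per minute.
In 4 minutes they complete 4·35/552 = 35/138 of the job.
So 103/138 remains.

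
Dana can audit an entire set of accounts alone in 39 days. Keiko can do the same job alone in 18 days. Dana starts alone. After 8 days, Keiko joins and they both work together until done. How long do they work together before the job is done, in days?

186/19 days

In the first 8 days Dana alone does 8/39 of the job, leaving 31/39.
Once everyone is working, combined rate: 1/39 + 1/18 = (6 + 13)/234 = 19/234 per day.
Remaining 31/39 at 19/234 per day takes 186/19 days.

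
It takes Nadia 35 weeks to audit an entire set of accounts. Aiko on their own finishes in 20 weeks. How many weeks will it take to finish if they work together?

140/11 weeks

Combined rate: 1/35 + 1/20 = (4 + 7)/140 = 11/140 per week.
Time = 1 ÷ (11/140) = 140/11 weeks.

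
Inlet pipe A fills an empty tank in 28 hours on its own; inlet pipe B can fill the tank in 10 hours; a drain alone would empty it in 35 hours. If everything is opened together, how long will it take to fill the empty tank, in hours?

Net rate = 1/28 + 1/10 − 1/35 = (5 + 14 − 4)/140 = 15/140 = 3/28 per hour.
Filling time = 1 ÷ (3/28) = 28/3 hours.

28/3 hours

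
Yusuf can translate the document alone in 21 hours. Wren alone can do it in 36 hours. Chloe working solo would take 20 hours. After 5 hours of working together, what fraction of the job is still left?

Combined rate: 1/21 + 1/36 + 1/20 = (60 + 35 + 63)/1260 = 158/1260 = 79/630 per hour.
In 5 hours they complete 5·79/630 = 79/126 of the job.
So 47/126 remains.

47/126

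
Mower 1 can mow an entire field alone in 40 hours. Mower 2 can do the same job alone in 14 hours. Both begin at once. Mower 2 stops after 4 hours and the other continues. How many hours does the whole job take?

200/7 hours

In the first 4 hours the combined rate is 27/280, so 27/70 of the job is done, leaving 43/70.
After Mower 2 leaves the rate is 1/40 per hour; the remaining 43/70 takes 172/7 hours.
Total = 4 + 172/7 = 200/7 hours.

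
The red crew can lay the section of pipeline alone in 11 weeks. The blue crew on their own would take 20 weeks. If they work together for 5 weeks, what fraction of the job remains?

13/44

Combined rate: 1/11 + 1/20 = (20 + 11)/220 = 31/220 per week.
In 5 weeks they complete 5·31/220 = 31/44 of the job.
So 13/44 remains.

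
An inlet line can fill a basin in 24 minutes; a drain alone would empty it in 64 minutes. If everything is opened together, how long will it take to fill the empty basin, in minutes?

192/5 minutes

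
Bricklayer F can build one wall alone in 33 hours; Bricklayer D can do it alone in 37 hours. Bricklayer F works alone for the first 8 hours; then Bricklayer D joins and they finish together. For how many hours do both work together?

In 8 hours Bricklayer F does 8/33 of the job, leaving 25/33.
Bricklayer F and Bricklayer D together work at 70/1221 per hour, so finishing takes 25/33 ÷ 70/1221 = 185/14 hours.

185/14 hours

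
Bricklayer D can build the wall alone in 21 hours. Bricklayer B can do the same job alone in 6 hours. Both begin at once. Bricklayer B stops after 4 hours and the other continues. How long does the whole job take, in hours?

In the first 4 hours the combined rate is 3/14, so 6/7 of the job is done, leaving 1/7.
After Bricklayer B leaves the rate is 1/21 per hour; the remaining 1/7 takes 3 hours.
Total = 4 + 3 = 7 hours.

7 hours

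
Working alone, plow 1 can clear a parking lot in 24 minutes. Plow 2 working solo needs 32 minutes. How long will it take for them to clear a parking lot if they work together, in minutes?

96/7 minutes

Combined rate: 1/24 + 1/32 = (4 + 3)/96 = 7/96 per minute.
Time = 1 ÷ (7/96) = 96/7 minutes.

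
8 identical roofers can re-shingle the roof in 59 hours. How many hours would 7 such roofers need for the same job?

Total work is 8·59 = 472 roofer-hours.
With 7 roofers: 472/7 hours.

472/7 hours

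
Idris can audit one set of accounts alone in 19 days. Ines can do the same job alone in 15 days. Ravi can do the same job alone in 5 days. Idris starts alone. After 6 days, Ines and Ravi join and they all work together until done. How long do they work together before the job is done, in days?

In the first 6 days Idris alone does 6/19 of the job, leaving 13/19.
Once everyone is working, combined rate: 1/19 + 1/15 + 1/5 = (15 + 19 + 57)/285 = 91/285 per day.
Remaining 13/19 at 91/285 per day takes 15/7 days.

15/7 days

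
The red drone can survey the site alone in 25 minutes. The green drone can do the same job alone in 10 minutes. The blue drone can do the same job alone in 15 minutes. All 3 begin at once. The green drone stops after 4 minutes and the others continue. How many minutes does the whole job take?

45/8 minutes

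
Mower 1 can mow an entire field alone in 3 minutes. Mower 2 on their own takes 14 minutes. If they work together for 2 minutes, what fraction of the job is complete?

Combined rate: 1/3 + 1/14 = (14 + 3)/42 = 17/42 per minute.
In 2 minutes they complete 2·17/42 = 17/21 of the job.

17/21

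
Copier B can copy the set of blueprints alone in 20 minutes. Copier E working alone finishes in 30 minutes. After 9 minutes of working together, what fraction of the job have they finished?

3/4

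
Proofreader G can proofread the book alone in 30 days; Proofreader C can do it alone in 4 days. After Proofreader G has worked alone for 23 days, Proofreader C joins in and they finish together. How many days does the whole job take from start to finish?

In 23 days Proofreader G does 23/30 of the job, leaving 7/30.
Proofreader G and Proofreader C together work at 17/60 per day, so finishing takes 7/30 ÷ 17/60 = 14/17 days.
Total time = 23 + 14/17 = 405/17 days.

405/17 days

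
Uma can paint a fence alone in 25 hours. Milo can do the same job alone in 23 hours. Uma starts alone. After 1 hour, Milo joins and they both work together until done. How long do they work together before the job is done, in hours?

23/2 hours

In the first 1 hour Uma alone does 1/25 of the job, leaving 24/25.
Once everyone is working, combined rate: 1/25 + 1/23 = (23 + 25)/575 = 48/575 per hour.
Remaining 24/25 at 48/575 per hour takes 23/2 hours.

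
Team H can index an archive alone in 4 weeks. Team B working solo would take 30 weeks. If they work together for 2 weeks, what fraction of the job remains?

13/30

Combined rate: 1/4 + 1/30 = (15 + 2)/60 = 17/60 per week.
In 2 weeks they complete 2·17/60 = 17/30 of the job.
So 13/30 remains.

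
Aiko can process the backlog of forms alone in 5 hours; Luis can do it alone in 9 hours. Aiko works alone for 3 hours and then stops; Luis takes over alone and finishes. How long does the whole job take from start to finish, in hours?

33/5 hours

In 3 hours Aiko does 3/5 of the job, leaving 2/5.
Luis works at 1/9 per hour, so finishing takes 2/5 ÷ 1/9 = 18/5 hours.
Total time = 3 + 18/5 = 33/5 hours.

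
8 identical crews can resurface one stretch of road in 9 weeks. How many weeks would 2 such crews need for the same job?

Total work is 8·9 = 72 crew-weeks.
With 2 crews: 72/2 = 36 weeks.

36 weeks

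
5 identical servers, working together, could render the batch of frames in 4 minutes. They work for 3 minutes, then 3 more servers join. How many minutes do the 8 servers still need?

5/8 minutes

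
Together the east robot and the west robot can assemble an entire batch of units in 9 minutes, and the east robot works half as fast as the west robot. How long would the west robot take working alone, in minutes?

27/2 minutes

Let the west robot's rate be r; then the east robot's rate is (1/2)r, so together (1/2 + 1)r = (3/2)r = 1/9.
Thus r = 2/27 per minute.
The west robot alone: 27/2 minutes; the east robot alone: 27 minutes.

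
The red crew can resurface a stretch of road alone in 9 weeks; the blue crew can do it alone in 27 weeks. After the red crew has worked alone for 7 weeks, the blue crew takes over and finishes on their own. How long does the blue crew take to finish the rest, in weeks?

In 7 weeks the red crew does 7/9 of the job, leaving 2/9.
The blue crew works at 1/27 per week, so finishing takes 2/9 ÷ 1/27 = 6 weeks.

6 weeks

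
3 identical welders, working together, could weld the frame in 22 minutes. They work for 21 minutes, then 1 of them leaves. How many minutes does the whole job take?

One welder does 1/66 of the job per minute.
After 21 minutes with 3 welders, 21/22 is done (1/22 left).
With 2 welders the rate is 2/66 = 1/33, so the rest takes 1/22 ÷ 1/33 = 3/2 minutes.
Total = 21 + 3/2 = 45/2 minutes.

45/2 minutes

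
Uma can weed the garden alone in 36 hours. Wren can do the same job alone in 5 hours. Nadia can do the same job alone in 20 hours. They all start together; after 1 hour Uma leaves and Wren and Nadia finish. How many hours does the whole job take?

35/9 hours

In the first 1 hour the combined rate is 5/18, so 5/18 of the job is done, leaving 13/18.
After Uma leaves the rate is 1/4 per hour; the remaining 13/18 takes 26/9 hours.
Total = 1 + 26/9 = 35/9 hours.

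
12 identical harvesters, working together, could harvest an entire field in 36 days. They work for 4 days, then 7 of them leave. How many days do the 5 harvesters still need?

384/5 days

One harvester does 1/432 of the job per day.
After 4 days with 12 harvesters, 1/9 is done (8/9 left).
With 5 harvesters the rate is 5/432, so the rest takes 8/9 ÷ 5/432 = 384/5 days.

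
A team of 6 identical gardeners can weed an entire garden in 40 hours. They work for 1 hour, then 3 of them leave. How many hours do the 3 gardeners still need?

One gardener does 1/240 of the job per hour.
After 1 hour with 6 gardeners, 1/40 is done (39/40 left).
With 3 gardeners the rate is 3/240 = 1/80, so the rest takes 39/40 ÷ 1/80 = 78 hours.

78 hours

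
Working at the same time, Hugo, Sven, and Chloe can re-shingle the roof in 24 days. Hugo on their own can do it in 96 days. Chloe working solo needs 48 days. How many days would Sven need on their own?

96 days

Combined rate is 1/24 per day.
Known contribution: 1/96 + 1/48 = (1 + 2)/96 = 3/96 = 1/32 per day.
So Sven's rate is 1/24 − 1/32 = 1/96, meaning 96 days alone.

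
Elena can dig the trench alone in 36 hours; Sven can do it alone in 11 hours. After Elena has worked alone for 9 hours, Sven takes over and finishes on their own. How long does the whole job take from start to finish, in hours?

69/4 hours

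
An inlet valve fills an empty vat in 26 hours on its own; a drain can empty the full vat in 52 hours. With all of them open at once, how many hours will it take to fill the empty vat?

52 hours

Net rate = 1/26 − 1/52 = (2 − 1)/52 = 1/52 per hour.
Filling time = 1 ÷ (1/52) = 52 hours.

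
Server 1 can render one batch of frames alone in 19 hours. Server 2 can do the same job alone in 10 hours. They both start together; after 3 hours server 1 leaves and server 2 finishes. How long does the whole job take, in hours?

160/19 hours

In the first 3 hours the combined rate is 29/190, so 87/190 of the job is done, leaving 103/190.
After server 1 leaves the rate is 1/10 per hour; the remaining 103/190 takes 103/19 hours.
Total = 3 + 103/19 = 160/19 hours.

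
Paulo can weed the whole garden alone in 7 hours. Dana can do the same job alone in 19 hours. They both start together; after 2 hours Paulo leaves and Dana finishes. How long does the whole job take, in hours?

95/7 hours

In the first 2 hours the combined rate is 26/133, so 52/133 of the job is done, leaving 81/133.
After Paulo leaves the rate is 1/19 per hour; the remaining 81/133 takes 81/7 hours.
Total = 2 + 81/7 = 95/7 hours.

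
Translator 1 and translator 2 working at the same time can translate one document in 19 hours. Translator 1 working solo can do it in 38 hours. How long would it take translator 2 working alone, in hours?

38 hours

Combined rate is 1/19 per hour.
Known contribution: 1/38 per hour.
So translator 2's rate is 1/19 − 1/38 = 1/38, meaning 38 hours alone.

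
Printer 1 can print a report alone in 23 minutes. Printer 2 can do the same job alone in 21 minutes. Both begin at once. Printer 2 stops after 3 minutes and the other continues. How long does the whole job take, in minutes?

In the first 3 minutes the combined rate is 44/483, so 44/161 of the job is done, leaving 117/161.
After printer 2 leaves the rate is 1/23 per minute; the remaining 117/161 takes 117/7 minutes.
Total = 3 + 117/7 = 138/7 minutes.

138/7 minutes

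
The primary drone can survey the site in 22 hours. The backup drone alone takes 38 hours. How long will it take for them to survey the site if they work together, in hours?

209/15 hours

Combined rate: 1/22 + 1/38 = (19 + 11)/418 = 30/418 = 15/209 per hour.
Time = 1 ÷ (15/209) = 209/15 hours.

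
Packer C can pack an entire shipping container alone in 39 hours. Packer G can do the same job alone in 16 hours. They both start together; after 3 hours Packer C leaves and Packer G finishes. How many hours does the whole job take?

In the first 3 hours the combined rate is 55/624, so 55/208 of the job is done, leaving 153/208.
After Packer C leaves the rate is 1/16 per hour; the remaining 153/208 takes 153/13 hours.
Total = 3 + 153/13 = 192/13 hours.

192/13 hours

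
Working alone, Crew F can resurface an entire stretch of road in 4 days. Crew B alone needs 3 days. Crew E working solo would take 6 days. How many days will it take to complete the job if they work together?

Combined rate: 1/4 + 1/3 + 1/6 = (3 + 4 + 2)/12 = 9/12 = 3/4 per day.
Time = 1 ÷ (3/4) = 4/3 days.

4/3 days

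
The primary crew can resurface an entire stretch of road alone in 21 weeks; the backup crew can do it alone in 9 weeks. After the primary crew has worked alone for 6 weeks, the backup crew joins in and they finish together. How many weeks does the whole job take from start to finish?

21/2 weeks

In 6 weeks the primary crew does 6/21 = 2/7 of the job, leaving 5/7.
The primary crew and the backup crew together work at 10/63 per week, so finishing takes 5/7 ÷ 10/63 = 9/2 weeks.
Total time = 6 + 9/2 = 21/2 weeks.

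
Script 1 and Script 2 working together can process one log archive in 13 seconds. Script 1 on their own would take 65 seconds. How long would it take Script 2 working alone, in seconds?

Combined rate is 1/13 per second.
Known contribution: 1/65 per second.
So Script 2's rate is 1/13 − 1/65 = 4/65, meaning 65/4 seconds alone.

65/4 seconds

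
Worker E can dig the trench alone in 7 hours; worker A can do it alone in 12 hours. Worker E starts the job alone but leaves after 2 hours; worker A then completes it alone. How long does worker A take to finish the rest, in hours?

60/7 hours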